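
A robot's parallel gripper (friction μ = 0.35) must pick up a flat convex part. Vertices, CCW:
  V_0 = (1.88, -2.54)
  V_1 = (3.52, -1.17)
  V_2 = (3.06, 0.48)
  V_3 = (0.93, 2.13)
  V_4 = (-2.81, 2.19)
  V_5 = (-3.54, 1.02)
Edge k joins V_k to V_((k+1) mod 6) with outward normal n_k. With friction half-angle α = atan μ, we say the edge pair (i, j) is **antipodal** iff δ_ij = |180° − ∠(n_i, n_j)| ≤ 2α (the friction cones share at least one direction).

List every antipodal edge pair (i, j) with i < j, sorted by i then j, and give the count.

α = atan 0.35 = 19.29°;  2α = 38.58°
n_0 = (+0.6411, -0.7675)
n_1 = (+0.9633, +0.2685)
n_2 = (+0.6124, +0.7905)
n_3 = (+0.0160, +0.9999)
n_4 = (-0.8484, +0.5293)
n_5 = (-0.5490, -0.8358)
  (0,1): δ = 114.30°  ·
  (0,2): δ = 77.64°  ·
  (0,3): δ = 40.79°  ·
  (0,4): δ = 18.16°  ✓
  (0,5): δ = 106.83°  ·
  (1,2): δ = 143.34°  ·
  (1,3): δ = 106.50°  ·
  (1,4): δ = 47.54°  ·
  (1,5): δ = 41.12°  ·
  (2,3): δ = 143.16°  ·
  (2,4): δ = 84.20°  ·
  (2,5): δ = 4.47°  ✓
  (3,4): δ = 121.04°  ·
  (3,5): δ = 32.38°  ✓
  (4,5): δ = 91.34°  ·
antipodal pairs: 3

count = 3; pairs: (0,4), (2,5), (3,5)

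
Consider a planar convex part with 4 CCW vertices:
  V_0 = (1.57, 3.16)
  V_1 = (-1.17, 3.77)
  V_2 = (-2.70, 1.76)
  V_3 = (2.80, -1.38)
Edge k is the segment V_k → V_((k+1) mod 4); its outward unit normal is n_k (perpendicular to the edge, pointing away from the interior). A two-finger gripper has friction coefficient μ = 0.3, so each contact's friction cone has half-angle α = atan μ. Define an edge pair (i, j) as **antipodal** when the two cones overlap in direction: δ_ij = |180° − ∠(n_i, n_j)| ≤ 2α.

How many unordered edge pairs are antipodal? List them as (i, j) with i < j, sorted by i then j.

α = atan 0.3 = 16.70°;  2α = 33.40°
n_0 = (+0.2173, +0.9761)
n_1 = (-0.7957, +0.6057)
n_2 = (-0.4958, -0.8684)
n_3 = (+0.9652, +0.2615)
  (0,1): δ = 114.73°  ·
  (0,2): δ = 17.17°  ✓
  (0,3): δ = 117.71°  ·
  (1,2): δ = 82.44°  ·
  (1,3): δ = 52.44°  ·
  (2,3): δ = 45.12°  ·
antipodal pairs: 1

count = 1; pairs: (0,2)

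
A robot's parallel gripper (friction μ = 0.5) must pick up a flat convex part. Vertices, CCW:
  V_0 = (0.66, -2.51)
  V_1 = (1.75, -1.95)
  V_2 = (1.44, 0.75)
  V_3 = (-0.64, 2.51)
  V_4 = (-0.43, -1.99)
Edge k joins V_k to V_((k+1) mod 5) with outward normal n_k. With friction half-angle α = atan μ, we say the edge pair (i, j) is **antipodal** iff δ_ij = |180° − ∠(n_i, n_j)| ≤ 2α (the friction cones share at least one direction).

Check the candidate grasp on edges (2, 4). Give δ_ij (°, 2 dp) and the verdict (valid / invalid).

δ = 14.73°, valid

α = atan 0.5 = 26.57°;  2α = 53.13°
edge 2: e_2 = (-2.08, +1.76);  n_2 = (+0.6459, +0.7634)
edge 4: e_4 = (+1.09, -0.52);  n_4 = (-0.4306, -0.9026)
∠(n_2, n_4) = 165.27°
δ = |180° − 165.27°| = 14.73°
14.73° ≤ 2α = 53.13°  →  valid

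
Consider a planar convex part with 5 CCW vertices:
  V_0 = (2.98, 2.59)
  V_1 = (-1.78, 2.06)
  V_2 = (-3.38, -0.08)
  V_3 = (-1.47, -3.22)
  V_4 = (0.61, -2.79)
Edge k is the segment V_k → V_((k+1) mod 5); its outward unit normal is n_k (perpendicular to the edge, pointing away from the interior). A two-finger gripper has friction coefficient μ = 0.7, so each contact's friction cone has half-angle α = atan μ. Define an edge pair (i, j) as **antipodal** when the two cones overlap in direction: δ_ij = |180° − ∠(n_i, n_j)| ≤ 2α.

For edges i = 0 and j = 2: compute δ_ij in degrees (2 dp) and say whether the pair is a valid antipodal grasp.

α = atan 0.7 = 34.99°;  2α = 69.98°
edge 0: e_0 = (-4.76, -0.53);  n_0 = (-0.1107, +0.9939)
edge 2: e_2 = (+1.91, -3.14);  n_2 = (-0.8544, -0.5197)
∠(n_0, n_2) = 114.96°
δ = |180° − 114.96°| = 65.04°
65.04° ≤ 2α = 69.98°  →  valid

δ = 65.04°, valid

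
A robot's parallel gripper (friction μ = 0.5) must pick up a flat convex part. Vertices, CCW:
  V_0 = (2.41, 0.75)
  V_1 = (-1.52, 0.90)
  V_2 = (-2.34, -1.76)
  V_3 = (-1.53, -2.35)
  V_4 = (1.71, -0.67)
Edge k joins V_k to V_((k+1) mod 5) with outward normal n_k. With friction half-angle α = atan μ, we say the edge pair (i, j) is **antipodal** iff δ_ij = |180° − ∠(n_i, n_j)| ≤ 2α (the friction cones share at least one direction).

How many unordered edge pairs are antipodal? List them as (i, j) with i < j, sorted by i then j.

count = 4; pairs: (0,2), (0,3), (1,3), (1,4)

α = atan 0.5 = 26.57°;  2α = 53.13°
n_0 = (+0.0381, +0.9993)
n_1 = (-0.9556, +0.2946)
n_2 = (-0.5888, -0.8083)
n_3 = (+0.4603, -0.8878)
n_4 = (+0.8969, -0.4422)
  (0,1): δ = 104.95°  ·
  (0,2): δ = 33.88°  ✓
  (0,3): δ = 29.59°  ✓
  (0,4): δ = 65.94°  ·
  (1,2): δ = 108.94°  ·
  (1,3): δ = 45.46°  ✓
  (1,4): δ = 9.11°  ✓
  (2,3): δ = 116.52°  ·
  (2,4): δ = 80.17°  ·
  (3,4): δ = 143.65°  ·
antipodal pairs: 4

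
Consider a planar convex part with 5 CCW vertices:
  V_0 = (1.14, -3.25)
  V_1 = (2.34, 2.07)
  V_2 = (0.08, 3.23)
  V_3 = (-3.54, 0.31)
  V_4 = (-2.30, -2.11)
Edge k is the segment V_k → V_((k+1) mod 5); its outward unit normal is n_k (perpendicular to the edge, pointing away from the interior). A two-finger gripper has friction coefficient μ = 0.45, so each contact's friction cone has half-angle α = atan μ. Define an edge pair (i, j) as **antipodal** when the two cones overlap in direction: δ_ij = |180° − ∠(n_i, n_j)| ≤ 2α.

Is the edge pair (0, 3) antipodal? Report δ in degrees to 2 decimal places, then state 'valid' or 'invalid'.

δ = 39.84°, valid

α = atan 0.45 = 24.23°;  2α = 48.46°
edge 0: e_0 = (+1.20, +5.32);  n_0 = (+0.9755, -0.2200)
edge 3: e_3 = (+1.24, -2.42);  n_3 = (-0.8900, -0.4560)
∠(n_0, n_3) = 140.16°
δ = |180° − 140.16°| = 39.84°
39.84° ≤ 2α = 48.46°  →  valid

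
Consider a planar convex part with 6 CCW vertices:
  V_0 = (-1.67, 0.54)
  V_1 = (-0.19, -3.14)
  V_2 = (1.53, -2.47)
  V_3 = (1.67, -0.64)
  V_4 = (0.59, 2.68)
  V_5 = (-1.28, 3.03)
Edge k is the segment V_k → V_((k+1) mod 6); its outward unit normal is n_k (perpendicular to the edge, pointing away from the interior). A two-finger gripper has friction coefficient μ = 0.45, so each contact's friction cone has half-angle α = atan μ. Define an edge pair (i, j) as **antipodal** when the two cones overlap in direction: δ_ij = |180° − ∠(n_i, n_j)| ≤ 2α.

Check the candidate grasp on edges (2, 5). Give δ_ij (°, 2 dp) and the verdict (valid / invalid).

α = atan 0.45 = 24.23°;  2α = 48.46°
edge 2: e_2 = (+0.14, +1.83);  n_2 = (+0.9971, -0.0763)
edge 5: e_5 = (-0.39, -2.49);  n_5 = (-0.9880, +0.1547)
∠(n_2, n_5) = 175.47°
δ = |180° − 175.47°| = 4.53°
4.53° ≤ 2α = 48.46°  →  valid

δ = 4.53°, valid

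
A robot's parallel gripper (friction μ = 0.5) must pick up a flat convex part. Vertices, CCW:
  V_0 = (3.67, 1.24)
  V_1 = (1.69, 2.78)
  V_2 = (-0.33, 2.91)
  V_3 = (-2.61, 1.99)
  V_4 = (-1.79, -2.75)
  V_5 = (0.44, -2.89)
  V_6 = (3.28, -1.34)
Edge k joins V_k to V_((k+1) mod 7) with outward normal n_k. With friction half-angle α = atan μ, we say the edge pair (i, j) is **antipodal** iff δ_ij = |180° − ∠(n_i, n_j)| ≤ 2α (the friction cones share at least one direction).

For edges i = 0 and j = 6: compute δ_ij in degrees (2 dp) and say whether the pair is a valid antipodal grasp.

δ = 119.28°, invalid

α = atan 0.5 = 26.57°;  2α = 53.13°
edge 0: e_0 = (-1.98, +1.54);  n_0 = (+0.6139, +0.7894)
edge 6: e_6 = (+0.39, +2.58);  n_6 = (+0.9888, -0.1495)
∠(n_0, n_6) = 60.72°
δ = |180° − 60.72°| = 119.28°
119.28° > 2α = 53.13°  →  invalid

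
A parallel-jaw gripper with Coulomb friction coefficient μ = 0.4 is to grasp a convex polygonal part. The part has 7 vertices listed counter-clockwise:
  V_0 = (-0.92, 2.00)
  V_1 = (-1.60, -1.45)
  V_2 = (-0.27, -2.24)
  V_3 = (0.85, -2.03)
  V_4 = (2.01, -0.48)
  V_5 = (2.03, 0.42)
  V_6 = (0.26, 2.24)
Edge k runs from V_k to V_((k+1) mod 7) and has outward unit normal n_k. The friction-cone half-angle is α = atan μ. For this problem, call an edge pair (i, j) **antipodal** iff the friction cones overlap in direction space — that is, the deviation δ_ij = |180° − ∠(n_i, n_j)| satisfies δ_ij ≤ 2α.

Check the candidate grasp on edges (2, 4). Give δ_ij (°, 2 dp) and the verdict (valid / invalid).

α = atan 0.4 = 21.80°;  2α = 43.60°
edge 2: e_2 = (+1.12, +0.21);  n_2 = (+0.1843, -0.9829)
edge 4: e_4 = (+0.02, +0.90);  n_4 = (+0.9998, -0.0222)
∠(n_2, n_4) = 78.11°
δ = |180° − 78.11°| = 101.89°
101.89° > 2α = 43.60°  →  invalid

δ = 101.89°, invalid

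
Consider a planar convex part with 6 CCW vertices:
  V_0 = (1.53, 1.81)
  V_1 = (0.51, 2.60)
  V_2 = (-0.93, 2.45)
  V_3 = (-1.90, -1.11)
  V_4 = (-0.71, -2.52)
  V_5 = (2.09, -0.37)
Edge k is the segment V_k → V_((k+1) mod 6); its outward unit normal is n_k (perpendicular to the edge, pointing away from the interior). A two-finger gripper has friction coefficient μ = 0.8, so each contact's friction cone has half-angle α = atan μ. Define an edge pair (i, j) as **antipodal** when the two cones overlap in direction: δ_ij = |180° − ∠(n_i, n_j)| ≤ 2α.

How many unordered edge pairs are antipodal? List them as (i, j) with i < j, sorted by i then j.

α = atan 0.8 = 38.66°;  2α = 77.32°
n_0 = (+0.6123, +0.7906)
n_1 = (-0.1036, +0.9946)
n_2 = (-0.9648, +0.2629)
n_3 = (-0.7642, -0.6450)
n_4 = (+0.6090, -0.7932)
n_5 = (+0.9686, +0.2488)
  (0,1): δ = 136.30°  ·
  (0,2): δ = 67.48°  ✓
  (0,3): δ = 12.08°  ✓
  (0,4): δ = 75.28°  ✓
  (0,5): δ = 142.16°  ·
  (1,2): δ = 111.19°  ·
  (1,3): δ = 55.78°  ✓
  (1,4): δ = 31.57°  ✓
  (1,5): δ = 98.46°  ·
  (2,3): δ = 124.60°  ·
  (2,4): δ = 37.24°  ✓
  (2,5): δ = 29.65°  ✓
  (3,4): δ = 92.64°  ·
  (3,5): δ = 25.76°  ✓
  (4,5): δ = 113.11°  ·
antipodal pairs: 8

count = 8; pairs: (0,2), (0,3), (0,4), (1,3), (1,4), (2,4), (2,5), (3,5)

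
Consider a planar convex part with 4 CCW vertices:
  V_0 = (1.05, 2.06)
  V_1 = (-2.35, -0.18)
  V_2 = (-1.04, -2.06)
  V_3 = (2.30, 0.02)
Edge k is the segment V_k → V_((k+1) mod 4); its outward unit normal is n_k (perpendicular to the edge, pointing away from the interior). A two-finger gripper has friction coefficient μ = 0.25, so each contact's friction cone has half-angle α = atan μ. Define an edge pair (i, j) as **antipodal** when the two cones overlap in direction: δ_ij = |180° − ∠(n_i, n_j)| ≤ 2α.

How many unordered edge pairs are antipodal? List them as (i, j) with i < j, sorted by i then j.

α = atan 0.25 = 14.04°;  2α = 28.07°
n_0 = (-0.5502, +0.8351)
n_1 = (-0.8205, -0.5717)
n_2 = (+0.5286, -0.8489)
n_3 = (+0.8527, +0.5225)
  (0,1): δ = 88.51°  ·
  (0,2): δ = 1.47°  ✓
  (0,3): δ = 88.12°  ·
  (1,2): δ = 92.96°  ·
  (1,3): δ = 3.37°  ✓
  (2,3): δ = 90.42°  ·
antipodal pairs: 2

count = 2; pairs: (0,2), (1,3)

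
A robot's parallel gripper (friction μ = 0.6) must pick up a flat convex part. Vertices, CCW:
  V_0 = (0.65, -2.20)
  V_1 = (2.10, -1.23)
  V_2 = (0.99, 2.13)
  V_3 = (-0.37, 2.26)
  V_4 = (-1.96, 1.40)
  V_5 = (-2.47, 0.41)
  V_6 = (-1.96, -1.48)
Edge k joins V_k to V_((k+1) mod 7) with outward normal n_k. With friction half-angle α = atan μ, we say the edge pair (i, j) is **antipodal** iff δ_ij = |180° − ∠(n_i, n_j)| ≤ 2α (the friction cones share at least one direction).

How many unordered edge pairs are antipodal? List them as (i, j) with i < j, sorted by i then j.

α = atan 0.6 = 30.96°;  2α = 61.93°
n_0 = (+0.5560, -0.8312)
n_1 = (+0.9495, +0.3137)
n_2 = (+0.0952, +0.9955)
n_3 = (-0.4757, +0.8796)
n_4 = (-0.8890, +0.4580)
n_5 = (-0.9655, -0.2605)
n_6 = (-0.2659, -0.9640)
  (0,1): δ = 105.50°  ·
  (0,2): δ = 39.24°  ✓
  (0,3): δ = 5.37°  ✓
  (0,4): δ = 28.96°  ✓
  (0,5): δ = 71.32°  ·
  (0,6): δ = 130.80°  ·
  (1,2): δ = 113.74°  ·
  (1,3): δ = 79.87°  ·
  (1,4): δ = 45.54°  ✓
  (1,5): δ = 3.18°  ✓
  (1,6): δ = 56.30°  ✓
  (2,3): δ = 146.13°  ·
  (2,4): δ = 111.80°  ·
  (2,5): δ = 69.44°  ·
  (2,6): δ = 9.96°  ✓
  (3,4): δ = 145.66°  ·
  (3,5): δ = 103.31°  ·
  (3,6): δ = 43.83°  ✓
  (4,5): δ = 137.64°  ·
  (4,6): δ = 78.17°  ·
  (5,6): δ = 120.52°  ·
antipodal pairs: 8

count = 8; pairs: (0,2), (0,3), (0,4), (1,4), (1,5), (1,6), (2,6), (3,6)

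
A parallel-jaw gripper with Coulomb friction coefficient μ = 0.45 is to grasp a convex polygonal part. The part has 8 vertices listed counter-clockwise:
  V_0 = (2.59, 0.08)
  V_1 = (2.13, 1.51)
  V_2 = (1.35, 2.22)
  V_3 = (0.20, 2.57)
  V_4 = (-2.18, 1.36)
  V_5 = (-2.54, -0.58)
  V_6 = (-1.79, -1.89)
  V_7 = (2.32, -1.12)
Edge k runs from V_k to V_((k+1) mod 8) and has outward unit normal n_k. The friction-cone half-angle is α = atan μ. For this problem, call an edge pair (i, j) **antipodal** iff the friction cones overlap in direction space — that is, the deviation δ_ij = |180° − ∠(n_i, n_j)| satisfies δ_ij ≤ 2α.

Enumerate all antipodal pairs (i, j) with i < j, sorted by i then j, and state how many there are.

count = 8; pairs: (0,4), (0,5), (1,5), (2,5), (2,6), (3,6), (4,7), (5,7)

α = atan 0.45 = 24.23°;  2α = 48.46°
n_0 = (+0.9520, +0.3062)
n_1 = (+0.6731, +0.7395)
n_2 = (+0.2912, +0.9567)
n_3 = (-0.4532, +0.8914)
n_4 = (-0.9832, +0.1825)
n_5 = (-0.8678, -0.4969)
n_6 = (+0.1841, -0.9829)
n_7 = (+0.9756, -0.2195)
  (0,1): δ = 150.14°  ·
  (0,2): δ = 124.76°  ·
  (0,3): δ = 80.88°  ·
  (0,4): δ = 28.34°  ✓
  (0,5): δ = 11.96°  ✓
  (0,6): δ = 82.78°  ·
  (0,7): δ = 149.49°  ·
  (1,2): δ = 154.62°  ·
  (1,3): δ = 110.74°  ·
  (1,4): δ = 58.20°  ·
  (1,5): δ = 17.90°  ✓
  (1,6): δ = 52.92°  ·
  (1,7): δ = 119.63°  ·
  (2,3): δ = 136.12°  ·
  (2,4): δ = 83.59°  ·
  (2,5): δ = 43.28°  ✓
  (2,6): δ = 27.54°  ✓
  (2,7): δ = 94.25°  ·
  (3,4): δ = 127.46°  ·
  (3,5): δ = 87.16°  ·
  (3,6): δ = 16.34°  ✓
  (3,7): δ = 50.37°  ·
  (4,5): δ = 139.70°  ·
  (4,6): δ = 68.88°  ·
  (4,7): δ = 2.17°  ✓
  (5,6): δ = 109.18°  ·
  (5,7): δ = 42.47°  ✓
  (6,7): δ = 113.29°  ·
antipodal pairs: 8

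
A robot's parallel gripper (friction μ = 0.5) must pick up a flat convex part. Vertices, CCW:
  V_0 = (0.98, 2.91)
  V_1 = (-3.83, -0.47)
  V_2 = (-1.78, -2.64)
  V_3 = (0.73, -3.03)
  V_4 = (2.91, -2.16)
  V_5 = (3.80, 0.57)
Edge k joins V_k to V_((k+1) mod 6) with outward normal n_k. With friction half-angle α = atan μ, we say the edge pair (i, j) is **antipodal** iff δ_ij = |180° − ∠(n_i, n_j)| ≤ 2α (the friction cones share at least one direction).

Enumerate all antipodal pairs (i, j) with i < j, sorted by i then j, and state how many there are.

count = 5; pairs: (0,2), (0,3), (0,4), (1,5), (2,5)

α = atan 0.5 = 26.57°;  2α = 53.13°
n_0 = (-0.5749, +0.8182)
n_1 = (-0.7269, -0.6867)
n_2 = (-0.1535, -0.9881)
n_3 = (+0.3707, -0.9288)
n_4 = (+0.9508, -0.3100)
n_5 = (+0.6386, +0.7696)
  (0,1): δ = 81.72°  ·
  (0,2): δ = 43.93°  ✓
  (0,3): δ = 13.34°  ✓
  (0,4): δ = 36.85°  ✓
  (0,5): δ = 105.22°  ·
  (1,2): δ = 142.20°  ·
  (1,3): δ = 111.62°  ·
  (1,4): δ = 61.43°  ·
  (1,5): δ = 6.94°  ✓
  (2,3): δ = 149.41°  ·
  (2,4): δ = 99.22°  ·
  (2,5): δ = 30.85°  ✓
  (3,4): δ = 129.81°  ·
  (3,5): δ = 61.44°  ·
  (4,5): δ = 111.63°  ·
antipodal pairs: 5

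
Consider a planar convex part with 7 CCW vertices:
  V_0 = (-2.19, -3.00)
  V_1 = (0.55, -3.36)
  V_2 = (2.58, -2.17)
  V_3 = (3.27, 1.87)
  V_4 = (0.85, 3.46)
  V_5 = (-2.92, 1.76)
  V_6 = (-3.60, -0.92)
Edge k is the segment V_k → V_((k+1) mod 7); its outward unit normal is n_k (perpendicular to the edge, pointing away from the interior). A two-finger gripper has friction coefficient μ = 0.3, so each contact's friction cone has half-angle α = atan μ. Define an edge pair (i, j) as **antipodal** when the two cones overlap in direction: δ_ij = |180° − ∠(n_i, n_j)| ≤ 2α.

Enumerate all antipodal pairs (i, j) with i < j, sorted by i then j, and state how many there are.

α = atan 0.3 = 16.70°;  2α = 33.40°
n_0 = (-0.1303, -0.9915)
n_1 = (+0.5057, -0.8627)
n_2 = (+0.9857, -0.1684)
n_3 = (+0.5491, +0.8358)
n_4 = (-0.4111, +0.9116)
n_5 = (-0.9693, +0.2459)
n_6 = (-0.8277, -0.5611)
  (0,1): δ = 142.14°  ·
  (0,2): δ = 92.21°  ·
  (0,3): δ = 25.82°  ✓
  (0,4): δ = 31.76°  ✓
  (0,5): δ = 83.25°  ·
  (0,6): δ = 131.62°  ·
  (1,2): δ = 130.07°  ·
  (1,3): δ = 63.69°  ·
  (1,4): δ = 6.11°  ✓
  (1,5): δ = 45.38°  ·
  (1,6): δ = 93.75°  ·
  (2,3): δ = 113.61°  ·
  (2,4): δ = 56.04°  ·
  (2,5): δ = 4.55°  ✓
  (2,6): δ = 43.82°  ·
  (3,4): δ = 122.42°  ·
  (3,5): δ = 70.93°  ·
  (3,6): δ = 22.56°  ✓
  (4,5): δ = 128.51°  ·
  (4,6): δ = 80.14°  ·
  (5,6): δ = 131.63°  ·
antipodal pairs: 5

count = 5; pairs: (0,3), (0,4), (1,4), (2,5), (3,6)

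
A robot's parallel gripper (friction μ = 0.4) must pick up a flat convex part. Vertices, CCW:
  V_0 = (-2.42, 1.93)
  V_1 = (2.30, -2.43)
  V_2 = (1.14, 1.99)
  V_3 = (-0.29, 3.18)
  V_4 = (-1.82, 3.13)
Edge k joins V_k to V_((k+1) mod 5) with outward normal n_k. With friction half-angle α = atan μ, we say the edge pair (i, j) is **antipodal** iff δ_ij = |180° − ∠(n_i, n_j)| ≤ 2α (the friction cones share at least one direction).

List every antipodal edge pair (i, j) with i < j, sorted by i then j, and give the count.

α = atan 0.4 = 21.80°;  2α = 43.60°
n_0 = (-0.6785, -0.7346)
n_1 = (+0.9672, +0.2538)
n_2 = (+0.6397, +0.7687)
n_3 = (-0.0327, +0.9995)
n_4 = (-0.8944, +0.4472)
  (0,1): δ = 32.57°  ✓
  (0,2): δ = 2.96°  ✓
  (0,3): δ = 44.60°  ·
  (0,4): δ = 106.16°  ·
  (1,2): δ = 144.47°  ·
  (1,3): δ = 102.83°  ·
  (1,4): δ = 41.27°  ✓
  (2,3): δ = 138.36°  ·
  (2,4): δ = 76.80°  ·
  (3,4): δ = 118.44°  ·
antipodal pairs: 3

count = 3; pairs: (0,1), (0,2), (1,4)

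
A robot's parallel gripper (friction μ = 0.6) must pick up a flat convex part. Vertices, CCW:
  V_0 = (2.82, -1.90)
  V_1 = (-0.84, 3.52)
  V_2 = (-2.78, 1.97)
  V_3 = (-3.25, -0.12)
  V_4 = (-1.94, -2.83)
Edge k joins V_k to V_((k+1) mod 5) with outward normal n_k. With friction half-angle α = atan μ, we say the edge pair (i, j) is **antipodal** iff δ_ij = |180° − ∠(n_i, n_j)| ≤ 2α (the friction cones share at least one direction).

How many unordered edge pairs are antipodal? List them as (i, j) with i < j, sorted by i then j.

count = 3; pairs: (0,2), (0,3), (1,4)

α = atan 0.6 = 30.96°;  2α = 61.93°
n_0 = (+0.8287, +0.5596)
n_1 = (-0.6242, +0.7813)
n_2 = (-0.9756, +0.2194)
n_3 = (-0.9003, -0.4352)
n_4 = (+0.1918, -0.9814)
  (0,1): δ = 85.41°  ·
  (0,2): δ = 46.70°  ✓
  (0,3): δ = 8.23°  ✓
  (0,4): δ = 67.02°  ·
  (1,2): δ = 141.30°  ·
  (1,3): δ = 102.82°  ·
  (1,4): δ = 27.57°  ✓
  (2,3): δ = 141.53°  ·
  (2,4): δ = 66.27°  ·
  (3,4): δ = 104.74°  ·
antipodal pairs: 3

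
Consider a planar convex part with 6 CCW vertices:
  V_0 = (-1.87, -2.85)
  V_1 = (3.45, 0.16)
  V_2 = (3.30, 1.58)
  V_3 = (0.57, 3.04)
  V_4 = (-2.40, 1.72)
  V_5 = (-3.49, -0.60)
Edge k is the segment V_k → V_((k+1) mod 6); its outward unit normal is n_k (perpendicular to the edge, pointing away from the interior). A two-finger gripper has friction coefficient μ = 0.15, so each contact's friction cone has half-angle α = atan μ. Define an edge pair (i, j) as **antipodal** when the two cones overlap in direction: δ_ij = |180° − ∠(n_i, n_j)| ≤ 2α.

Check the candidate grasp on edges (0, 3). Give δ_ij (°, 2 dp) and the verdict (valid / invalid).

α = atan 0.15 = 8.53°;  2α = 17.06°
edge 0: e_0 = (+5.32, +3.01);  n_0 = (+0.4924, -0.8703)
edge 3: e_3 = (-2.97, -1.32);  n_3 = (-0.4061, +0.9138)
∠(n_0, n_3) = 174.46°
δ = |180° − 174.46°| = 5.54°
5.54° ≤ 2α = 17.06°  →  valid

δ = 5.54°, valid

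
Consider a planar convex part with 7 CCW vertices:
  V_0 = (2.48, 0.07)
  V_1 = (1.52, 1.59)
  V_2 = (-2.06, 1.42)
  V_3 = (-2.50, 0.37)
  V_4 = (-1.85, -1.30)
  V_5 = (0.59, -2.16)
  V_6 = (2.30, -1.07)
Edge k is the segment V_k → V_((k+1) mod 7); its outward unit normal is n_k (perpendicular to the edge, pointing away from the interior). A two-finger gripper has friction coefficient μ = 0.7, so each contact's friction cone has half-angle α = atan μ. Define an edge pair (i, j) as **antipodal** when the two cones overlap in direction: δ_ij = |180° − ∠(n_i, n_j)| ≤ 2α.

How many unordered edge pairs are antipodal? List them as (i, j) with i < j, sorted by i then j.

count = 8; pairs: (0,2), (0,3), (0,4), (1,4), (1,5), (2,5), (2,6), (3,6)

α = atan 0.7 = 34.99°;  2α = 69.98°
n_0 = (+0.8455, +0.5340)
n_1 = (-0.0474, +0.9989)
n_2 = (-0.9223, +0.3865)
n_3 = (-0.9319, -0.3627)
n_4 = (-0.3324, -0.9431)
n_5 = (+0.5375, -0.8433)
n_6 = (+0.9878, -0.1560)
  (0,1): δ = 119.56°  ·
  (0,2): δ = 55.01°  ✓
  (0,3): δ = 11.01°  ✓
  (0,4): δ = 38.31°  ✓
  (0,5): δ = 90.24°  ·
  (0,6): δ = 138.75°  ·
  (1,2): δ = 115.45°  ·
  (1,3): δ = 71.45°  ·
  (1,4): δ = 22.13°  ✓
  (1,5): δ = 29.80°  ✓
  (1,6): δ = 78.31°  ·
  (2,3): δ = 136.00°  ·
  (2,4): δ = 86.68°  ·
  (2,5): δ = 34.75°  ✓
  (2,6): δ = 13.76°  ✓
  (3,4): δ = 130.68°  ·
  (3,5): δ = 78.75°  ·
  (3,6): δ = 30.24°  ✓
  (4,5): δ = 128.07°  ·
  (4,6): δ = 79.56°  ·
  (5,6): δ = 131.49°  ·
antipodal pairs: 8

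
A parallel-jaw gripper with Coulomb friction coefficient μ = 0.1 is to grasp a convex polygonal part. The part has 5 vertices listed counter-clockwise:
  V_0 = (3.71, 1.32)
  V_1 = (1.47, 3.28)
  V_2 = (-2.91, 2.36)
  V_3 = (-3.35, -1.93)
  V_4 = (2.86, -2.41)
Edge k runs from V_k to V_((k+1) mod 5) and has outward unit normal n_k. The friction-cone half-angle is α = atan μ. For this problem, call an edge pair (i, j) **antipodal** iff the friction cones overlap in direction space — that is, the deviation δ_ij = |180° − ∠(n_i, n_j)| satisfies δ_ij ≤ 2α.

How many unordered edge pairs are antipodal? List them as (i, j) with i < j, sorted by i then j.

count = 1; pairs: (2,4)

α = atan 0.1 = 5.71°;  2α = 11.42°
n_0 = (+0.6585, +0.7526)
n_1 = (-0.2056, +0.9786)
n_2 = (-0.9948, +0.1020)
n_3 = (-0.0771, -0.9970)
n_4 = (+0.9750, -0.2222)
  (0,1): δ = 126.95°  ·
  (0,2): δ = 54.67°  ·
  (0,3): δ = 36.77°  ·
  (0,4): δ = 118.35°  ·
  (1,2): δ = 107.72°  ·
  (1,3): δ = 16.28°  ·
  (1,4): δ = 65.30°  ·
  (2,3): δ = 88.56°  ·
  (2,4): δ = 6.98°  ✓
  (3,4): δ = 98.42°  ·
antipodal pairs: 1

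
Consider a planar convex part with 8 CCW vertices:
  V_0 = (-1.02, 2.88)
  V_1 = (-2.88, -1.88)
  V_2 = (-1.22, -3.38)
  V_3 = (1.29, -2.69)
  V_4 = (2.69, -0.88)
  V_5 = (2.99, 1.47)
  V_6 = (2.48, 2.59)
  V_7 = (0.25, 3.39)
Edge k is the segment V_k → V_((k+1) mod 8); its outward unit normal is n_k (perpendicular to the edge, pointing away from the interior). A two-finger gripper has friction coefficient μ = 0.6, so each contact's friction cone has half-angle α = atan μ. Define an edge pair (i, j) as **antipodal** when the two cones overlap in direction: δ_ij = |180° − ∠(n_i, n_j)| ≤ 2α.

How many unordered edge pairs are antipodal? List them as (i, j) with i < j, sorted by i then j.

α = atan 0.6 = 30.96°;  2α = 61.93°
n_0 = (-0.9314, +0.3640)
n_1 = (-0.6704, -0.7420)
n_2 = (+0.2651, -0.9642)
n_3 = (+0.7910, -0.6118)
n_4 = (+0.9919, -0.1266)
n_5 = (+0.9101, +0.4144)
n_6 = (+0.3377, +0.9413)
n_7 = (-0.3727, +0.9280)
  (0,1): δ = 110.76°  ·
  (0,2): δ = 53.29°  ✓
  (0,3): δ = 16.38°  ✓
  (0,4): δ = 14.07°  ✓
  (0,5): δ = 45.83°  ✓
  (0,6): δ = 91.61°  ·
  (0,7): δ = 133.22°  ·
  (1,2): δ = 122.53°  ·
  (1,3): δ = 85.62°  ·
  (1,4): δ = 55.17°  ✓
  (1,5): δ = 23.42°  ✓
  (1,6): δ = 22.37°  ✓
  (1,7): δ = 63.98°  ·
  (2,3): δ = 143.09°  ·
  (2,4): δ = 112.65°  ·
  (2,5): δ = 80.89°  ·
  (2,6): δ = 35.11°  ✓
  (2,7): δ = 6.51°  ✓
  (3,4): δ = 149.55°  ·
  (3,5): δ = 117.80°  ·
  (3,6): δ = 72.01°  ·
  (3,7): δ = 30.40°  ✓
  (4,5): δ = 148.24°  ·
  (4,6): δ = 102.46°  ·
  (4,7): δ = 60.85°  ✓
  (5,6): δ = 134.22°  ·
  (5,7): δ = 92.60°  ·
  (6,7): δ = 138.39°  ·
antipodal pairs: 11

count = 11; pairs: (0,2), (0,3), (0,4), (0,5), (1,4), (1,5), (1,6), (2,6), (2,7), (3,7), (4,7)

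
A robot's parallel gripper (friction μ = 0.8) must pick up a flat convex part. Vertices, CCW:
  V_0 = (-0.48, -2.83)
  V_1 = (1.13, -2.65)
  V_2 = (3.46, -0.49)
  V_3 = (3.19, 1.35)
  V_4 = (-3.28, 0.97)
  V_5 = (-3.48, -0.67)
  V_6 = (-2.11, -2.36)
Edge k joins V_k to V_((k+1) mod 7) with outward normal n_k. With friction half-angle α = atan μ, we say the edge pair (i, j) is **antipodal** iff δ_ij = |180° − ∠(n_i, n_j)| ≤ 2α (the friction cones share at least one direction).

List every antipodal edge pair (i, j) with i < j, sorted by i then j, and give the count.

α = atan 0.8 = 38.66°;  2α = 77.32°
n_0 = (+0.1111, -0.9938)
n_1 = (+0.6798, -0.7334)
n_2 = (+0.9894, +0.1452)
n_3 = (-0.0586, +0.9983)
n_4 = (-0.9926, +0.1211)
n_5 = (-0.7768, -0.6297)
n_6 = (-0.2771, -0.9609)
  (0,1): δ = 143.55°  ·
  (0,2): δ = 88.03°  ·
  (0,3): δ = 3.02°  ✓
  (0,4): δ = 76.67°  ✓
  (0,5): δ = 122.65°  ·
  (0,6): δ = 157.54°  ·
  (1,2): δ = 124.48°  ·
  (1,3): δ = 39.47°  ✓
  (1,4): δ = 40.22°  ✓
  (1,5): δ = 86.20°  ·
  (1,6): δ = 121.08°  ·
  (2,3): δ = 94.99°  ·
  (2,4): δ = 15.30°  ✓
  (2,5): δ = 30.68°  ✓
  (2,6): δ = 65.57°  ✓
  (3,4): δ = 100.31°  ·
  (3,5): δ = 54.33°  ✓
  (3,6): δ = 19.45°  ✓
  (4,5): δ = 134.02°  ·
  (4,6): δ = 99.13°  ·
  (5,6): δ = 145.11°  ·
antipodal pairs: 9

count = 9; pairs: (0,3), (0,4), (1,3), (1,4), (2,4), (2,5), (2,6), (3,5), (3,6)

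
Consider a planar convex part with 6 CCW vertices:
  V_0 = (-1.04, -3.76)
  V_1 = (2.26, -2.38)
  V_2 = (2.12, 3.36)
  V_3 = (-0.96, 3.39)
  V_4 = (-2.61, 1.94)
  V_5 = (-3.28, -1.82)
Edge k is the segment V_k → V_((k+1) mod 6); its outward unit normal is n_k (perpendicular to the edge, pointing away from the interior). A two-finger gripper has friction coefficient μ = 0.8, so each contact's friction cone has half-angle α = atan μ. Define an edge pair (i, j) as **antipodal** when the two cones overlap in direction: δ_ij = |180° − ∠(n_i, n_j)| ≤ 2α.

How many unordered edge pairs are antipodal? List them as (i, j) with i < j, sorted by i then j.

α = atan 0.8 = 38.66°;  2α = 77.32°
n_0 = (+0.3858, -0.9226)
n_1 = (+0.9997, +0.0244)
n_2 = (+0.0097, +1.0000)
n_3 = (-0.6601, +0.7512)
n_4 = (-0.9845, +0.1754)
n_5 = (-0.6547, -0.7559)
  (0,1): δ = 111.30°  ·
  (0,2): δ = 23.25°  ✓
  (0,3): δ = 18.61°  ✓
  (0,4): δ = 57.20°  ✓
  (0,5): δ = 116.41°  ·
  (1,2): δ = 91.96°  ·
  (1,3): δ = 50.09°  ✓
  (1,4): δ = 11.50°  ✓
  (1,5): δ = 47.71°  ✓
  (2,3): δ = 138.13°  ·
  (2,4): δ = 99.55°  ·
  (2,5): δ = 40.34°  ✓
  (3,4): δ = 141.41°  ·
  (3,5): δ = 82.20°  ·
  (4,5): δ = 120.79°  ·
antipodal pairs: 7

count = 7; pairs: (0,2), (0,3), (0,4), (1,3), (1,4), (1,5), (2,5)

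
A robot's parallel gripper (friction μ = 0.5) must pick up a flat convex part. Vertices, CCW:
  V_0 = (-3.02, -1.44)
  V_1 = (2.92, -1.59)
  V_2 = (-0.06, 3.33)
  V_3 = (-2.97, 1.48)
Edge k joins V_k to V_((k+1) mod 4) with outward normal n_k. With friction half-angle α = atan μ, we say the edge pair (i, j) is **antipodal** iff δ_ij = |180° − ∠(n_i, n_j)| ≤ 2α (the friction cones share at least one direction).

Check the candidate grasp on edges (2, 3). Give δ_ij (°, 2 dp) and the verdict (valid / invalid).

α = atan 0.5 = 26.57°;  2α = 53.13°
edge 2: e_2 = (-2.91, -1.85);  n_2 = (-0.5365, +0.8439)
edge 3: e_3 = (-0.05, -2.92);  n_3 = (-0.9999, +0.0171)
∠(n_2, n_3) = 56.57°
δ = |180° − 56.57°| = 123.43°
123.43° > 2α = 53.13°  →  invalid

δ = 123.43°, invalid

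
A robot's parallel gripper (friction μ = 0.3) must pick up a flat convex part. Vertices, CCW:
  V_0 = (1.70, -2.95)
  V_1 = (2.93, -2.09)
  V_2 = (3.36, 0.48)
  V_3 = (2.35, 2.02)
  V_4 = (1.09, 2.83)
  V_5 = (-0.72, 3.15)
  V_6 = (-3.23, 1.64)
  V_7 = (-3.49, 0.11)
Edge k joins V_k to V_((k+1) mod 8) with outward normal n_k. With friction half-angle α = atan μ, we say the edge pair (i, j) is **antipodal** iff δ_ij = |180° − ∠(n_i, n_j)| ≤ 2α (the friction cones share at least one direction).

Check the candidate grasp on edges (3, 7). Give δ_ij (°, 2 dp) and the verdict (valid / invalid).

α = atan 0.3 = 16.70°;  2α = 33.40°
edge 3: e_3 = (-1.26, +0.81);  n_3 = (+0.5408, +0.8412)
edge 7: e_7 = (+5.19, -3.06);  n_7 = (-0.5079, -0.8614)
∠(n_3, n_7) = 177.79°
δ = |180° − 177.79°| = 2.21°
2.21° ≤ 2α = 33.40°  →  valid

δ = 2.21°, valid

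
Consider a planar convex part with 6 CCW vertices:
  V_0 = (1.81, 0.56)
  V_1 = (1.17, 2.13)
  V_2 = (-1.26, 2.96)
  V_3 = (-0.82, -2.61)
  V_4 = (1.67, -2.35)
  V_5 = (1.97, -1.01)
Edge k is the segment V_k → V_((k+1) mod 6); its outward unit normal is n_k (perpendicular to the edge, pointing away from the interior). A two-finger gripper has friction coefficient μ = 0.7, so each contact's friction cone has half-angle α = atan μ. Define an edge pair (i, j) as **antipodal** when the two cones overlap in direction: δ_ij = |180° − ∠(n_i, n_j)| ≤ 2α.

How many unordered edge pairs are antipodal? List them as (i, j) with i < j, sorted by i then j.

count = 5; pairs: (0,2), (1,2), (1,3), (2,4), (2,5)

α = atan 0.7 = 34.99°;  2α = 69.98°
n_0 = (+0.9260, +0.3775)
n_1 = (+0.3232, +0.9463)
n_2 = (-0.9969, -0.0787)
n_3 = (+0.1039, -0.9946)
n_4 = (+0.9758, -0.2185)
n_5 = (+0.9948, +0.1014)
  (0,1): δ = 131.04°  ·
  (0,2): δ = 17.66°  ✓
  (0,3): δ = 73.78°  ·
  (0,4): δ = 145.20°  ·
  (0,5): δ = 163.64°  ·
  (1,2): δ = 66.63°  ✓
  (1,3): δ = 24.82°  ✓
  (1,4): δ = 96.24°  ·
  (1,5): δ = 114.68°  ·
  (2,3): δ = 88.56°  ·
  (2,4): δ = 17.14°  ✓
  (2,5): δ = 1.30°  ✓
  (3,4): δ = 108.58°  ·
  (3,5): δ = 90.14°  ·
  (4,5): δ = 161.56°  ·
antipodal pairs: 5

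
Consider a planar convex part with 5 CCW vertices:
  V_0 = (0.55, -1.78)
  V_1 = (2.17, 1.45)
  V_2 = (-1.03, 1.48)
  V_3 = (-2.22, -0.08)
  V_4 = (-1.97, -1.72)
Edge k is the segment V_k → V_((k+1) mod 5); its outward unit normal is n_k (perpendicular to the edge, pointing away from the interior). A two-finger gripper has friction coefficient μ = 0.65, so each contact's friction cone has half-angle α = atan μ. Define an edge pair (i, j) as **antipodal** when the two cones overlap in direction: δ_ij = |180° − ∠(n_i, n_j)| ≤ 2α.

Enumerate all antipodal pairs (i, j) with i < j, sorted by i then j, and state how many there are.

count = 5; pairs: (0,1), (0,2), (0,3), (1,4), (2,4)

α = atan 0.65 = 33.02°;  2α = 66.05°
n_0 = (+0.8939, -0.4483)
n_1 = (+0.0094, +1.0000)
n_2 = (-0.7951, +0.6065)
n_3 = (-0.9886, -0.1507)
n_4 = (-0.0238, -0.9997)
  (0,1): δ = 63.90°  ✓
  (0,2): δ = 10.70°  ✓
  (0,3): δ = 35.30°  ✓
  (0,4): δ = 115.27°  ·
  (1,2): δ = 126.80°  ·
  (1,3): δ = 80.80°  ·
  (1,4): δ = 0.83°  ✓
  (2,3): δ = 134.00°  ·
  (2,4): δ = 54.03°  ✓
  (3,4): δ = 100.03°  ·
antipodal pairs: 5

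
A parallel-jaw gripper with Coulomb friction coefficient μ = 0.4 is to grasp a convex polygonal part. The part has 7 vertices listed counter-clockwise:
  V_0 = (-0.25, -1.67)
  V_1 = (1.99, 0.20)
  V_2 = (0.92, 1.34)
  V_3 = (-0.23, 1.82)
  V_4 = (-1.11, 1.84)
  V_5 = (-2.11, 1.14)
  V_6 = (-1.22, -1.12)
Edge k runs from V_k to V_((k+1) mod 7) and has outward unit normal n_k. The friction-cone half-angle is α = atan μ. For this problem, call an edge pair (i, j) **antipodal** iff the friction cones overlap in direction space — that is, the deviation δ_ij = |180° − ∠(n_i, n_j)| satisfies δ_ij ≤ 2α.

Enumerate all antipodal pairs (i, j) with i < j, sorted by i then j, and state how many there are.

α = atan 0.4 = 21.80°;  2α = 43.60°
n_0 = (+0.6409, -0.7677)
n_1 = (+0.7291, +0.6844)
n_2 = (+0.3852, +0.9228)
n_3 = (+0.0227, +0.9997)
n_4 = (-0.5735, +0.8192)
n_5 = (-0.9305, -0.3664)
n_6 = (-0.4932, -0.8699)
  (0,1): δ = 86.67°  ·
  (0,2): δ = 62.51°  ·
  (0,3): δ = 41.16°  ✓
  (0,4): δ = 4.86°  ✓
  (0,5): δ = 71.64°  ·
  (0,6): δ = 110.59°  ·
  (1,2): δ = 155.84°  ·
  (1,3): δ = 134.49°  ·
  (1,4): δ = 98.19°  ·
  (1,5): δ = 21.69°  ✓
  (1,6): δ = 17.26°  ✓
  (2,3): δ = 158.65°  ·
  (2,4): δ = 122.35°  ·
  (2,5): δ = 45.85°  ·
  (2,6): δ = 6.90°  ✓
  (3,4): δ = 143.71°  ·
  (3,5): δ = 67.20°  ·
  (3,6): δ = 28.25°  ✓
  (4,5): δ = 103.50°  ·
  (4,6): δ = 64.55°  ·
  (5,6): δ = 141.05°  ·
antipodal pairs: 6

count = 6; pairs: (0,3), (0,4), (1,5), (1,6), (2,6), (3,6)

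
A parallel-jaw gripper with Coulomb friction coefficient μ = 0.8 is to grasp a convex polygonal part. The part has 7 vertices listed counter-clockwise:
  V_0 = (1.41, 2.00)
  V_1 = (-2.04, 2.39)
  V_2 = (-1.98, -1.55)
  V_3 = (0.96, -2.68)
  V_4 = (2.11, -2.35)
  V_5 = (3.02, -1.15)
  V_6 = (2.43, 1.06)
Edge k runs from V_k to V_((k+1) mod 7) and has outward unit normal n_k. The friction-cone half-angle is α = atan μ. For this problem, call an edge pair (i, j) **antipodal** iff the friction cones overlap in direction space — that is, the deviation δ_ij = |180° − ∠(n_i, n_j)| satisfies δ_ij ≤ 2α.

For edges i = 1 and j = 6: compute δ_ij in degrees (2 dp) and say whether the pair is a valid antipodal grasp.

α = atan 0.8 = 38.66°;  2α = 77.32°
edge 1: e_1 = (+0.06, -3.94);  n_1 = (-0.9999, -0.0152)
edge 6: e_6 = (-1.02, +0.94);  n_6 = (+0.6777, +0.7354)
∠(n_1, n_6) = 133.54°
δ = |180° − 133.54°| = 46.46°
46.46° ≤ 2α = 77.32°  →  valid

δ = 46.46°, valid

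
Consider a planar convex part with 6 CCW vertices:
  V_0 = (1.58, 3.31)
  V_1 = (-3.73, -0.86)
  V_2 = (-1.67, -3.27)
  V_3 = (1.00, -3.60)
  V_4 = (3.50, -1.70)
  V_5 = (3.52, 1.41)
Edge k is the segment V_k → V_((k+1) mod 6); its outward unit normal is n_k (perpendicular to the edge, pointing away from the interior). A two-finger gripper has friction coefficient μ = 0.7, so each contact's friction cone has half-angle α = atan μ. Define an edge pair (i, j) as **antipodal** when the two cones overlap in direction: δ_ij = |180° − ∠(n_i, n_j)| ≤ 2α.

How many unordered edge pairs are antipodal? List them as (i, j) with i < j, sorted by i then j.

α = atan 0.7 = 34.99°;  2α = 69.98°
n_0 = (-0.6176, +0.7865)
n_1 = (-0.7601, -0.6498)
n_2 = (-0.1227, -0.9924)
n_3 = (+0.6051, -0.7962)
n_4 = (+1.0000, -0.0064)
n_5 = (+0.6997, +0.7144)
  (0,1): δ = 87.62°  ·
  (0,2): δ = 45.19°  ✓
  (0,3): δ = 0.91°  ✓
  (0,4): δ = 51.49°  ✓
  (0,5): δ = 97.45°  ·
  (1,2): δ = 137.57°  ·
  (1,3): δ = 93.29°  ·
  (1,4): δ = 40.89°  ✓
  (1,5): δ = 5.07°  ✓
  (2,3): δ = 135.72°  ·
  (2,4): δ = 83.32°  ·
  (2,5): δ = 37.36°  ✓
  (3,4): δ = 127.60°  ·
  (3,5): δ = 81.64°  ·
  (4,5): δ = 134.03°  ·
antipodal pairs: 6

count = 6; pairs: (0,2), (0,3), (0,4), (1,4), (1,5), (2,5)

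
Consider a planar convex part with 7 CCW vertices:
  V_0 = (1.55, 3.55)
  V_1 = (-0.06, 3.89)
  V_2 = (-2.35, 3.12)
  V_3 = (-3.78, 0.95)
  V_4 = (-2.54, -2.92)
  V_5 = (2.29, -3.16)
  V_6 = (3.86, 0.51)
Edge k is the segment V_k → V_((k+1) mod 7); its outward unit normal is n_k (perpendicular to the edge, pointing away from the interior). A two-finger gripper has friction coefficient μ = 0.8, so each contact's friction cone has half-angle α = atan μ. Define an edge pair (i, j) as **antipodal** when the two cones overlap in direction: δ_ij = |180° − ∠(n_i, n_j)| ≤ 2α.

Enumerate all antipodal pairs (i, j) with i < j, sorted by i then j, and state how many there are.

α = atan 0.8 = 38.66°;  2α = 77.32°
n_0 = (+0.2066, +0.9784)
n_1 = (-0.3187, +0.9479)
n_2 = (-0.8350, +0.5503)
n_3 = (-0.9523, -0.3051)
n_4 = (-0.0496, -0.9988)
n_5 = (+0.9194, -0.3933)
n_6 = (+0.7962, +0.6050)
  (0,1): δ = 149.49°  ·
  (0,2): δ = 111.46°  ·
  (0,3): δ = 60.31°  ✓
  (0,4): δ = 9.08°  ✓
  (0,5): δ = 78.76°  ·
  (0,6): δ = 139.15°  ·
  (1,2): δ = 141.97°  ·
  (1,3): δ = 90.82°  ·
  (1,4): δ = 21.43°  ✓
  (1,5): δ = 48.25°  ✓
  (1,6): δ = 108.65°  ·
  (2,3): δ = 128.85°  ·
  (2,4): δ = 59.46°  ✓
  (2,5): δ = 10.22°  ✓
  (2,6): δ = 70.61°  ✓
  (3,4): δ = 110.61°  ·
  (3,5): δ = 40.93°  ✓
  (3,6): δ = 19.46°  ✓
  (4,5): δ = 110.32°  ·
  (4,6): δ = 49.93°  ✓
  (5,6): δ = 119.61°  ·
antipodal pairs: 10

count = 10; pairs: (0,3), (0,4), (1,4), (1,5), (2,4), (2,5), (2,6), (3,5), (3,6), (4,6)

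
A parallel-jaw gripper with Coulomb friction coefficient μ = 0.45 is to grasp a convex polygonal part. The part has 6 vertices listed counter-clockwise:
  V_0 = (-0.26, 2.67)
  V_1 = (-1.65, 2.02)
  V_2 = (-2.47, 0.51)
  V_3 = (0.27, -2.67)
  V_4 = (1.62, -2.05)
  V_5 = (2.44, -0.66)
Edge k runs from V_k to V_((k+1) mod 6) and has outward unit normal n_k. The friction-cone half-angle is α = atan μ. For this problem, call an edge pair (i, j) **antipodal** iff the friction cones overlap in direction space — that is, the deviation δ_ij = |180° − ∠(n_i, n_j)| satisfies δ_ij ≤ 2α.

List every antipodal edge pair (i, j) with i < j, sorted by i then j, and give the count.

count = 5; pairs: (0,3), (0,4), (1,3), (1,4), (2,5)

α = atan 0.45 = 24.23°;  2α = 48.46°
n_0 = (-0.4236, +0.9058)
n_1 = (-0.8788, +0.4772)
n_2 = (-0.7576, -0.6528)
n_3 = (+0.4173, -0.9087)
n_4 = (+0.8613, -0.5081)
n_5 = (+0.7768, +0.6298)
  (0,1): δ = 143.57°  ·
  (0,2): δ = 74.31°  ·
  (0,3): δ = 0.39°  ✓
  (0,4): δ = 34.40°  ✓
  (0,5): δ = 103.97°  ·
  (1,2): δ = 110.75°  ·
  (1,3): δ = 36.83°  ✓
  (1,4): δ = 2.03°  ✓
  (1,5): δ = 67.54°  ·
  (2,3): δ = 106.08°  ·
  (2,4): δ = 71.29°  ·
  (2,5): δ = 1.71°  ✓
  (3,4): δ = 145.20°  ·
  (3,5): δ = 75.63°  ·
  (4,5): δ = 110.43°  ·
antipodal pairs: 5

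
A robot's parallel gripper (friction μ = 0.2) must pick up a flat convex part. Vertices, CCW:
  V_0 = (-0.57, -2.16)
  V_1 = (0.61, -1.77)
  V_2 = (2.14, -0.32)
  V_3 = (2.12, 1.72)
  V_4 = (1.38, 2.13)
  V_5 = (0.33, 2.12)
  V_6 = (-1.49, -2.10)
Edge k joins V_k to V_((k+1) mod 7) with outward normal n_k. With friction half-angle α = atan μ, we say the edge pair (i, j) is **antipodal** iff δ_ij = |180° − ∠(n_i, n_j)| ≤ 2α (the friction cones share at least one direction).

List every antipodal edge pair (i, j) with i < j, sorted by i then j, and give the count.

α = atan 0.2 = 11.31°;  2α = 22.62°
n_0 = (+0.3138, -0.9495)
n_1 = (+0.6879, -0.7258)
n_2 = (+1.0000, +0.0098)
n_3 = (+0.4846, +0.8747)
n_4 = (-0.0095, +1.0000)
n_5 = (-0.9182, +0.3960)
n_6 = (-0.0651, -0.9979)
  (0,1): δ = 154.83°  ·
  (0,2): δ = 107.73°  ·
  (0,3): δ = 47.28°  ·
  (0,4): δ = 17.74°  ✓
  (0,5): δ = 48.38°  ·
  (0,6): δ = 157.98°  ·
  (1,2): δ = 132.90°  ·
  (1,3): δ = 72.45°  ·
  (1,4): δ = 42.92°  ·
  (1,5): δ = 23.21°  ·
  (1,6): δ = 132.81°  ·
  (2,3): δ = 119.55°  ·
  (2,4): δ = 90.02°  ·
  (2,5): δ = 23.89°  ·
  (2,6): δ = 85.71°  ·
  (3,4): δ = 150.47°  ·
  (3,5): δ = 84.34°  ·
  (3,6): δ = 25.26°  ·
  (4,5): δ = 113.88°  ·
  (4,6): δ = 4.28°  ✓
  (5,6): δ = 70.40°  ·
antipodal pairs: 2

count = 2; pairs: (0,4), (4,6)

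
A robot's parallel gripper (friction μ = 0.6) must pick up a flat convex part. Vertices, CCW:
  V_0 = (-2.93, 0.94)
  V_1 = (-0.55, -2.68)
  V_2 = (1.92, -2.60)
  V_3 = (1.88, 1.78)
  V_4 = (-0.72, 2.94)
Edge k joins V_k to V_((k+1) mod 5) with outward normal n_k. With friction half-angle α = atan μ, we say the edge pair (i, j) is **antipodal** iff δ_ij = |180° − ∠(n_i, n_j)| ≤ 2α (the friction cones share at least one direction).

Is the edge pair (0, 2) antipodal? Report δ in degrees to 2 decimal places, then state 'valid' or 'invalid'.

δ = 32.80°, valid

α = atan 0.6 = 30.96°;  2α = 61.93°
edge 0: e_0 = (+2.38, -3.62);  n_0 = (-0.8356, -0.5494)
edge 2: e_2 = (-0.04, +4.38);  n_2 = (+1.0000, +0.0091)
∠(n_0, n_2) = 147.20°
δ = |180° − 147.20°| = 32.80°
32.80° ≤ 2α = 61.93°  →  valid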